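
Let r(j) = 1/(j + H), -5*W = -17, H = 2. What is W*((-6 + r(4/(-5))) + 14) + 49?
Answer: 2371/30 ≈ 79.033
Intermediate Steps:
W = 17/5 (W = -⅕*(-17) = 17/5 ≈ 3.4000)
r(j) = 1/(2 + j) (r(j) = 1/(j + 2) = 1/(2 + j))
W*((-6 + r(4/(-5))) + 14) + 49 = 17*((-6 + 1/(2 + 4/(-5))) + 14)/5 + 49 = 17*((-6 + 1/(2 + 4*(-⅕))) + 14)/5 + 49 = 17*((-6 + 1/(2 - ⅘)) + 14)/5 + 49 = 17*((-6 + 1/(6/5)) + 14)/5 + 49 = 17*((-6 + ⅚) + 14)/5 + 49 = 17*(-31/6 + 14)/5 + 49 = (17/5)*(53/6) + 49 = 901/30 + 49 = 2371/30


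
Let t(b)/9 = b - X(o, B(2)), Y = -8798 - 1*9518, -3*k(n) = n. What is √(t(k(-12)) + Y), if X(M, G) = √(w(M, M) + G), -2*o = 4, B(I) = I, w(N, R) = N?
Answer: 2*I*√4570 ≈ 135.2*I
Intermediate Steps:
k(n) = -n/3
Y = -18316 (Y = -8798 - 9518 = -18316)
o = -2 (o = -½*4 = -2)
X(M, G) = √(G + M) (X(M, G) = √(M + G) = √(G + M))
t(b) = 9*b (t(b) = 9*(b - √(2 - 2)) = 9*(b - √0) = 9*(b - 1*0) = 9*(b + 0) = 9*b)
√(t(k(-12)) + Y) = √(9*(-⅓*(-12)) - 18316) = √(9*4 - 18316) = √(36 - 18316) = √(-18280) = 2*I*√4570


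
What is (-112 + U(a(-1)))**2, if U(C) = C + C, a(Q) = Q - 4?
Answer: 14884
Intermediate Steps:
a(Q) = -4 + Q
U(C) = 2*C
(-112 + U(a(-1)))**2 = (-112 + 2*(-4 - 1))**2 = (-112 + 2*(-5))**2 = (-112 - 10)**2 = (-122)**2 = 14884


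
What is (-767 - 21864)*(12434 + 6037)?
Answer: -418017201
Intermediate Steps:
(-767 - 21864)*(12434 + 6037) = -22631*18471 = -418017201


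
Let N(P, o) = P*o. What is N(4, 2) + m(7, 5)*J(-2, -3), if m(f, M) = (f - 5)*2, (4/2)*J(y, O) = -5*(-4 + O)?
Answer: 78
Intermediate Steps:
J(y, O) = 10 - 5*O/2 (J(y, O) = (-5*(-4 + O))/2 = (20 - 5*O)/2 = 10 - 5*O/2)
m(f, M) = -10 + 2*f (m(f, M) = (-5 + f)*2 = -10 + 2*f)
N(4, 2) + m(7, 5)*J(-2, -3) = 4*2 + (-10 + 2*7)*(10 - 5/2*(-3)) = 8 + (-10 + 14)*(10 + 15/2) = 8 + 4*(35/2) = 8 + 70 = 78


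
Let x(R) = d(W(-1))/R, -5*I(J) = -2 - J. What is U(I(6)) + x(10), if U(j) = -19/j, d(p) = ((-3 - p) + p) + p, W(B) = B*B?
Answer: -483/40 ≈ -12.075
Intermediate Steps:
W(B) = B²
d(p) = -3 + p
I(J) = ⅖ + J/5 (I(J) = -(-2 - J)/5 = ⅖ + J/5)
x(R) = -2/R (x(R) = (-3 + (-1)²)/R = (-3 + 1)/R = -2/R)
U(I(6)) + x(10) = -19/(⅖ + (⅕)*6) - 2/10 = -19/(⅖ + 6/5) - 2*⅒ = -19/8/5 - ⅕ = -19*5/8 - ⅕ = -95/8 - ⅕ = -483/40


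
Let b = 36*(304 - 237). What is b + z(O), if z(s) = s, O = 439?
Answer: 2851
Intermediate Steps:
b = 2412 (b = 36*67 = 2412)
b + z(O) = 2412 + 439 = 2851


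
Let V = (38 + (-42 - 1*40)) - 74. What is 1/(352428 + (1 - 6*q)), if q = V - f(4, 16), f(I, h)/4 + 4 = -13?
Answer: 1/352729 ≈ 2.8350e-6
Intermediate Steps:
f(I, h) = -68 (f(I, h) = -16 + 4*(-13) = -16 - 52 = -68)
V = -118 (V = (38 + (-42 - 40)) - 74 = (38 - 82) - 74 = -44 - 74 = -118)
q = -50 (q = -118 - 1*(-68) = -118 + 68 = -50)
1/(352428 + (1 - 6*q)) = 1/(352428 + (1 - 6*(-50))) = 1/(352428 + (1 + 300)) = 1/(352428 + 301) = 1/352729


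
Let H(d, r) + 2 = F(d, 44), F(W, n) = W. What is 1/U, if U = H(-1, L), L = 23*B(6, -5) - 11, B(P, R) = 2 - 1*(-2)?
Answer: -1/3 ≈ -0.33333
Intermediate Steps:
B(P, R) = 4 (B(P, R) = 2 + 2 = 4)
L = 81 (L = 23*4 - 11 = 92 - 11 = 81)
H(d, r) = -2 + d
U = -3 (U = -2 - 1 = -3)
1/U = 1/(-3) = -1/3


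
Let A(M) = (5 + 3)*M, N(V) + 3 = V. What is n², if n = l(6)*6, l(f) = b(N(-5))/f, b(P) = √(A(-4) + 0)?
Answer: -32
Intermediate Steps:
N(V) = -3 + V
A(M) = 8*M
b(P) = 4*I*√2 (b(P) = √(8*(-4) + 0) = √(-32 + 0) = √(-32) = 4*I*√2)
l(f) = 4*I*√2/f (l(f) = (4*I*√2)/f = 4*I*√2/f)
n = 4*I*√2 (n = (4*I*√2/6)*6 = (4*I*√2*(⅙))*6 = (2*I*√2/3)*6 = 4*I*√2 ≈ 5.6569*I)
n² = (4*I*√2)² = -32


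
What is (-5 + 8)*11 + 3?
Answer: 36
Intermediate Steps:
(-5 + 8)*11 + 3 = 3*11 + 3 = 33 + 3 = 36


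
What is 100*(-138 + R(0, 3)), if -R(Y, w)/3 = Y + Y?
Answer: -13800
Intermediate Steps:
R(Y, w) = -6*Y (R(Y, w) = -3*(Y + Y) = -6*Y)
100*(-138 + R(0, 3)) = 100*(-138 - 6*0) = 100*(-138 + 0) = 100*(-138) = -13800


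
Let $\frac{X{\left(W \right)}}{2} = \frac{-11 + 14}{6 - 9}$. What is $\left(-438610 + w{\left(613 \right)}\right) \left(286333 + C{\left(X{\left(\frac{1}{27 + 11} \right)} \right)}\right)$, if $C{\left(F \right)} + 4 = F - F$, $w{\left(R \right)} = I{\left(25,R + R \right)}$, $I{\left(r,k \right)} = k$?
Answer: $-125235723336$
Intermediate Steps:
$X{\left(W \right)} = -2$ ($X{\left(W \right)} = 2 \frac{-11 + 14}{6 - 9} = 2 \frac{3}{-3} = 2 \cdot 3 \left(- \frac{1}{3}\right) = 2 \left(-1\right) = -2$)
$w{\left(R \right)} = 2 R$ ($w{\left(R \right)} = R + R = 2 R$)
$C{\left(F \right)} = -4$ ($C{\left(F \right)} = -4 + \left(F - F\right) = -4 + 0 = -4$)
$\left(-438610 + w{\left(613 \right)}\right) \left(286333 + C{\left(X{\left(\frac{1}{27 + 11} \right)} \right)}\right) = \left(-438610 + 2 \cdot 613\right) \left(286333 - 4\right) = \left(-438610 + 1226\right) 286329 = \left(-437384\right) 286329 = -125235723336$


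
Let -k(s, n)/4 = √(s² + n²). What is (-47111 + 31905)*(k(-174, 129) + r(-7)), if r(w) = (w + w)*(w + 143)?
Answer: 28952224 + 182472*√5213 ≈ 4.2127e+7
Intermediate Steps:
r(w) = 2*w*(143 + w) (r(w) = (2*w)*(143 + w) = 2*w*(143 + w))
k(s, n) = -4*√(n² + s²) (k(s, n) = -4*√(s² + n²) = -4*√(n² + s²))
(-47111 + 31905)*(k(-174, 129) + r(-7)) = (-47111 + 31905)*(-4*√(129² + (-174)²) + 2*(-7)*(143 - 7)) = -15206*(-4*√(16641 + 30276) + 2*(-7)*136) = -15206*(-12*√5213 - 1904) = -15206*(-1904 - 12*√5213) = 28952224 + 182472*√5213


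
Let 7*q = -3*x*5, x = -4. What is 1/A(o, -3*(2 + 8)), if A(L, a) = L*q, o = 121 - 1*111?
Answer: 7/600 ≈ 0.011667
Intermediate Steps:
q = 60/7 (q = (-3*(-4)*5)/7 = (12*5)/7 = (⅐)*60 = 60/7 ≈ 8.5714)
o = 10 (o = 121 - 111 = 10)
A(L, a) = 60*L/7 (A(L, a) = L*(60/7) = 60*L/7)
1/A(o, -3*(2 + 8)) = 1/((60/7)*10) = 1/(600/7) = 7/600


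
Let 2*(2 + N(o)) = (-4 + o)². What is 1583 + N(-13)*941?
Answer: 271351/2 ≈ 1.3568e+5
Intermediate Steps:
N(o) = -2 + (-4 + o)²/2
1583 + N(-13)*941 = 1583 + (-2 + (-4 - 13)²/2)*941 = 1583 + (-2 + (½)*(-17)²)*941 = 1583 + (-2 + (½)*289)*941 = 1583 + (-2 + 289/2)*941 = 1583 + (285/2)*941 = 1583 + 268185/2 = 271351/2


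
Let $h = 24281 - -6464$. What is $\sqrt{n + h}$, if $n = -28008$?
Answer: $\sqrt{2737} \approx 52.316$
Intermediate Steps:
$h = 30745$ ($h = 24281 + 6464 = 30745$)
$\sqrt{n + h} = \sqrt{-28008 + 30745} = \sqrt{2737}$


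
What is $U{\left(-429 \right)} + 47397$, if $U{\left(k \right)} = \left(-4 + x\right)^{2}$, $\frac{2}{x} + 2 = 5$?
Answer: $\frac{426673}{9} \approx 47408.0$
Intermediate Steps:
$x = \frac{2}{3}$ ($x = \frac{2}{-2 + 5} = \frac{2}{3} \approx 0.66667$)
$U{\left(k \right)} = \frac{100}{9}$ ($U{\left(k \right)} = \left(-4 + \frac{2}{3}\right)^{2} = \left(- \frac{10}{3}\right)^{2} = \frac{100}{9}$)
$U{\left(-429 \right)} + 47397 = \frac{100}{9} + 47397 = \frac{426673}{9}$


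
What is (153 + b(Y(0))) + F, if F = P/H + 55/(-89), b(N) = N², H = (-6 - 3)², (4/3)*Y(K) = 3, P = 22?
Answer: 18191609/115344 ≈ 157.72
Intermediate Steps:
Y(K) = 9/4 (Y(K) = (¾)*3 = 9/4)
H = 81 (H = (-9)² = 81)
F = -2497/7209 (F = 22/81 + 55/(-89) = 22*(1/81) + 55*(-1/89) = 22/81 - 55/89 = -2497/7209 ≈ -0.34637)
(153 + b(Y(0))) + F = (153 + (9/4)²) - 2497/7209 = (153 + 81/16) - 2497/7209 = 2529/16 - 2497/7209 = 18191609/115344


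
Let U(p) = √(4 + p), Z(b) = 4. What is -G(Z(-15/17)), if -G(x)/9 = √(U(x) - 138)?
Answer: 9*√(-138 + 2*√2) ≈ 104.64*I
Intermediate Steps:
G(x) = -9*√(-138 + √(4 + x)) (G(x) = -9*√(√(4 + x) - 138) = -9*√(-138 + √(4 + x)))
-G(Z(-15/17)) = -(-9)*√(-138 + √(4 + 4)) = -(-9)*√(-138 + √8) = -(-9)*√(-138 + 2*√2) = 9*√(-138 + 2*√2)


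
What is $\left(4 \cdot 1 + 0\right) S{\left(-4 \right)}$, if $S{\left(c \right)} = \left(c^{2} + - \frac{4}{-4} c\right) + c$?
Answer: $32$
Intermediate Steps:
$S{\left(c \right)} = c^{2} + 2 c$ ($S{\left(c \right)} = \left(c^{2} + \left(-4\right) \left(- \frac{1}{4}\right) c\right) + c = \left(c^{2} + 1 c\right) + c = \left(c^{2} + c\right) + c = \left(c + c^{2}\right) + c = c^{2} + 2 c$)
$\left(4 \cdot 1 + 0\right) S{\left(-4 \right)} = \left(4 \cdot 1 + 0\right) \left(- 4 \left(2 - 4\right)\right) = \left(4 + 0\right) \left(\left(-4\right) \left(-2\right)\right) = 4 \cdot 8 = 32$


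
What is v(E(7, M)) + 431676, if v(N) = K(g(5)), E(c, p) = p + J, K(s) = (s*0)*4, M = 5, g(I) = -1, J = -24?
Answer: 431676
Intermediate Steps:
K(s) = 0 (K(s) = 0*4 = 0)
E(c, p) = -24 + p (E(c, p) = p - 24 = -24 + p)
v(N) = 0
v(E(7, M)) + 431676 = 0 + 431676 = 431676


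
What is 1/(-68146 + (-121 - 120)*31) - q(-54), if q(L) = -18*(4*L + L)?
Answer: -367498621/75617 ≈ -4860.0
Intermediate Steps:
q(L) = -90*L
1/(-68146 + (-121 - 120)*31) - q(-54) = 1/(-68146 + (-121 - 120)*31) - (-90)*(-54) = 1/(-68146 - 241*31) - 1*4860 = 1/(-68146 - 7471) - 4860 = 1/(-75617) - 4860 = -1/75617 - 4860 = -367498621/75617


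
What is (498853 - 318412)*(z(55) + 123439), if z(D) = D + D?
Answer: 22293305109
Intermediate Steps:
z(D) = 2*D
(498853 - 318412)*(z(55) + 123439) = (498853 - 318412)*(2*55 + 123439) = 180441*(110 + 123439) = 180441*123549 = 22293305109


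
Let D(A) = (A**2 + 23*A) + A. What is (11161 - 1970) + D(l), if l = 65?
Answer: 14976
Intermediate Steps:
D(A) = A**2 + 24*A
(11161 - 1970) + D(l) = (11161 - 1970) + 65*(24 + 65) = 9191 + 65*89 = 9191 + 5785 = 14976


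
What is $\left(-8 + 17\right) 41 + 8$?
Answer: $377$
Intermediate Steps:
$\left(-8 + 17\right) 41 + 8 = 9 \cdot 41 + 8 = 369 + 8 = 377$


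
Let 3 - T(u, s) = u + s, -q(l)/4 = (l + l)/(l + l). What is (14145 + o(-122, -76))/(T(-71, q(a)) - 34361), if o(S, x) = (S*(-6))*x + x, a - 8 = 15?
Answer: 41563/34283 ≈ 1.2124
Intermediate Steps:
a = 23 (a = 8 + 15 = 23)
q(l) = -4 (q(l) = -4*(l + l)/(l + l) = -4*2*l/(2*l) = -4*2*l*1/(2*l) = -4*1 = -4)
T(u, s) = 3 - s - u (T(u, s) = 3 - (u + s) = 3 - (s + u) = 3 + (-s - u) = 3 - s - u)
o(S, x) = x - 6*S*x (o(S, x) = (-6*S)*x + x = -6*S*x + x = x - 6*S*x)
(14145 + o(-122, -76))/(T(-71, q(a)) - 34361) = (14145 - 76*(1 - 6*(-122)))/((3 - 1*(-4) - 1*(-71)) - 34361) = (14145 - 76*(1 + 732))/((3 + 4 + 71) - 34361) = (14145 - 76*733)/(78 - 34361) = (14145 - 55708)/(-34283) = -41563*(-1/34283) = 41563/34283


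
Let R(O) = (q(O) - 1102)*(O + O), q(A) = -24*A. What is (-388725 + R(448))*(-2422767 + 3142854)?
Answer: -7928092342083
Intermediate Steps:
R(O) = 2*O*(-1102 - 24*O) (R(O) = (-24*O - 1102)*(O + O) = (-1102 - 24*O)*(2*O) = 2*O*(-1102 - 24*O))
(-388725 + R(448))*(-2422767 + 3142854) = (-388725 - 4*448*(551 + 12*448))*(-2422767 + 3142854) = (-388725 - 4*448*(551 + 5376))*720087 = (-388725 - 4*448*5927)*720087 = (-388725 - 10621184)*720087 = -11009909*720087 = -7928092342083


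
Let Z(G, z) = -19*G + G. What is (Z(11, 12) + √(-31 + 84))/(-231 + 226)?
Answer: 198/5 - √53/5 ≈ 38.144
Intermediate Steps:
Z(G, z) = -18*G
(Z(11, 12) + √(-31 + 84))/(-231 + 226) = (-18*11 + √(-31 + 84))/(-231 + 226) = (-198 + √53)/(-5) = (-198 + √53)*(-⅕) = 198/5 - √53/5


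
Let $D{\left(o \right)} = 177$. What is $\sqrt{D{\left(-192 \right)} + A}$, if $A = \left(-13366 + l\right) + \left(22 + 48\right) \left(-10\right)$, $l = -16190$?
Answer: $i \sqrt{30079} \approx 173.43 i$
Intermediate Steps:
$A = -30256$ ($A = \left(-13366 - 16190\right) + \left(22 + 48\right) \left(-10\right) = -29556 + 70 \left(-10\right) = -29556 - 700 = -30256$)
$\sqrt{D{\left(-192 \right)} + A} = \sqrt{177 - 30256} = \sqrt{-30079} = i \sqrt{30079}$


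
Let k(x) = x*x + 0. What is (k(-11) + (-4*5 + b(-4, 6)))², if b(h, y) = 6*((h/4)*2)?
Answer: 7921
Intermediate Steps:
k(x) = x² (k(x) = x² + 0 = x²)
b(h, y) = 3*h (b(h, y) = 6*((h*(¼))*2) = 6*((h/4)*2) = 6*(h/2) = 3*h)
(k(-11) + (-4*5 + b(-4, 6)))² = ((-11)² + (-4*5 + 3*(-4)))² = (121 + (-20 - 12))² = (121 - 32)² = 89² = 7921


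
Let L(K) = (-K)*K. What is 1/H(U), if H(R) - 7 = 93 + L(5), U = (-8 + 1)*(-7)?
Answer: 1/75 ≈ 0.013333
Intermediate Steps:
L(K) = -K²
U = 49 (U = -7*(-7) = 49)
H(R) = 75 (H(R) = 7 + (93 - 1*5²) = 7 + (93 - 1*25) = 7 + (93 - 25) = 7 + 68 = 75)
1/H(U) = 1/75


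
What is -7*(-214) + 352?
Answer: 1850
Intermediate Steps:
-7*(-214) + 352 = 1498 + 352 = 1850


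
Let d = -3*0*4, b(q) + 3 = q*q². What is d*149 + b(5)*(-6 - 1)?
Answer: -854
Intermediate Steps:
b(q) = -3 + q³ (b(q) = -3 + q*q² = -3 + q³)
d = 0 (d = 0*4 = 0)
d*149 + b(5)*(-6 - 1) = 0*149 + (-3 + 5³)*(-6 - 1) = 0 + (-3 + 125)*(-7) = 0 + 122*(-7) = 0 - 854 = -854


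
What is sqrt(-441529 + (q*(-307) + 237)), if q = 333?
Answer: I*sqrt(543523) ≈ 737.24*I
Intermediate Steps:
sqrt(-441529 + (q*(-307) + 237)) = sqrt(-441529 + (333*(-307) + 237)) = sqrt(-441529 + (-102231 + 237)) = sqrt(-441529 - 101994) = sqrt(-543523) = I*sqrt(543523)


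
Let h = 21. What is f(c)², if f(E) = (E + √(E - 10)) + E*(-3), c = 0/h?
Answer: -10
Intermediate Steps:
c = 0 (c = 0/21 = 0*(1/21) = 0)
f(E) = √(-10 + E) - 2*E (f(E) = (E + √(-10 + E)) - 3*E = √(-10 + E) - 2*E)
f(c)² = (√(-10 + 0) - 2*0)² = (√(-10) + 0)² = (I*√10 + 0)² = (I*√10)² = -10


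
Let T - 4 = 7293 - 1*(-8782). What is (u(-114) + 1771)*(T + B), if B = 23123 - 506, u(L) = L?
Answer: 64119272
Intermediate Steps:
T = 16079 (T = 4 + (7293 - 1*(-8782)) = 4 + (7293 + 8782) = 4 + 16075 = 16079)
B = 22617
(u(-114) + 1771)*(T + B) = (-114 + 1771)*(16079 + 22617) = 1657*38696 = 64119272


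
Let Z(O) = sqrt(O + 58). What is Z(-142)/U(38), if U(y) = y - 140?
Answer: -I*sqrt(21)/51 ≈ -0.089854*I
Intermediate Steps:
U(y) = -140 + y
Z(O) = sqrt(58 + O)
Z(-142)/U(38) = sqrt(58 - 142)/(-140 + 38) = sqrt(-84)/(-102) = (2*I*sqrt(21))*(-1/102) = -I*sqrt(21)/51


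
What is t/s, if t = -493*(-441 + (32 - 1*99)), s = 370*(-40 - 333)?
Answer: -125222/69005 ≈ -1.8147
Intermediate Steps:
s = -138010 (s = 370*(-373) = -138010)
t = 250444 (t = -493*(-441 + (32 - 99)) = -493*(-441 - 67) = -493*(-508) = 250444)
t/s = 250444/(-138010) = 250444*(-1/138010) = -125222/69005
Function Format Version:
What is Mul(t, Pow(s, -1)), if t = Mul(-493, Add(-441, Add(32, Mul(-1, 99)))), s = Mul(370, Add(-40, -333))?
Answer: Rational(-125222, 69005) ≈ -1.8147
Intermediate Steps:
s = -138010 (s = Mul(370, -373) = -138010)
t = 250444 (t = Mul(-493, Add(-441, Add(32, -99))) = Mul(-493, Add(-441, -67)) = Mul(-493, -508) = 250444)
Mul(t, Pow(s, -1)) = Mul(250444, Pow(-138010, -1)) = Mul(250444, Rational(-1, 138010)) = Rational(-125222, 69005)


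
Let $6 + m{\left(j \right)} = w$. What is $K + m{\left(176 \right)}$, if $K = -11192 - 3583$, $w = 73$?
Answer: $-14708$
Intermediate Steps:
$m{\left(j \right)} = 67$ ($m{\left(j \right)} = -6 + 73 = 67$)
$K = -14775$ ($K = -11192 - 3583 = -14775$)
$K + m{\left(176 \right)} = -14775 + 67 = -14708$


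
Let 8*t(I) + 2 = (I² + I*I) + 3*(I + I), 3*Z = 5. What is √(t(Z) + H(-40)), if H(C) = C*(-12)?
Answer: √17341/6 ≈ 21.948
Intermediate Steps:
Z = 5/3 (Z = (⅓)*5 = 5/3 ≈ 1.6667)
H(C) = -12*C
t(I) = -¼ + I²/4 + 3*I/4 (t(I) = -¼ + ((I² + I*I) + 3*(I + I))/8 = -¼ + ((I² + I²) + 3*(2*I))/8 = -¼ + (2*I² + 6*I)/8 = -¼ + (I²/4 + 3*I/4) = -¼ + I²/4 + 3*I/4)
√(t(Z) + H(-40)) = √((-¼ + (5/3)²/4 + (¾)*(5/3)) - 12*(-40)) = √((-¼ + (¼)*(25/9) + 5/4) + 480) = √((-¼ + 25/36 + 5/4) + 480) = √(61/36 + 480) = √(17341/36) = √17341/6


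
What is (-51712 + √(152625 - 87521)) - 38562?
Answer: -90274 + 4*√4069 ≈ -90019.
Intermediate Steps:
(-51712 + √(152625 - 87521)) - 38562 = (-51712 + √65104) - 38562 = (-51712 + 4*√4069) - 38562 = -90274 + 4*√4069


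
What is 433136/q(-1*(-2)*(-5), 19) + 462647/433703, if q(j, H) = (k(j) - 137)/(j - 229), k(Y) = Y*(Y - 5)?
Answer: -44896713428901/5638139 ≈ -7.9630e+6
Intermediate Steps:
k(Y) = Y*(-5 + Y)
q(j, H) = (-137 + j*(-5 + j))/(-229 + j) (q(j, H) = (j*(-5 + j) - 137)/(j - 229) = (-137 + j*(-5 + j))/(-229 + j))
433136/q(-1*(-2)*(-5), 19) + 462647/433703 = 433136/(((-137 + (-1*(-2)*(-5))*(-5 - 1*(-2)*(-5)))/(-229 - 1*(-2)*(-5)))) + 462647/433703 = 433136/(((-137 + (2*(-5))*(-5 + 2*(-5)))/(-229 + 2*(-5)))) + 462647*(1/433703) = 433136/(((-137 - 10*(-5 - 10))/(-229 - 10))) + 462647/433703 = 433136/(((-137 - 10*(-15))/(-239))) + 462647/433703 = 433136/((-(-137 + 150)/239)) + 462647/433703 = 433136/((-1/239*13)) + 462647/433703 = 433136/(-13/239) + 462647/433703 = 433136*(-239/13) + 462647/433703 = -103519504/13 + 462647/433703 = -44896713428901/5638139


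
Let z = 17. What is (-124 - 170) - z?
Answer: -311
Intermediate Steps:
(-124 - 170) - z = (-124 - 170) - 17 = -294 - 1*17 = -294 - 17 = -311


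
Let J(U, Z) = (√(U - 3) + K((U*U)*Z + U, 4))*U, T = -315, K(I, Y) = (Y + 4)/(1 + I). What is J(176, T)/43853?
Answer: -1408/427885254339 + 176*√173/43853 ≈ 0.052788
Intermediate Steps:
K(I, Y) = (4 + Y)/(1 + I)
J(U, Z) = U*(√(-3 + U) + 8/(1 + U + Z*U²)) (J(U, Z) = (√(U - 3) + (4 + 4)/(1 + ((U*U)*Z + U)))*U = (√(-3 + U) + 8/(1 + (U²*Z + U)))*U = (√(-3 + U) + 8/(1 + (Z*U² + U)))*U = (√(-3 + U) + 8/(1 + (U + Z*U²)))*U = (√(-3 + U) + 8/(1 + U + Z*U²))*U = U*(√(-3 + U) + 8/(1 + U + Z*U²)))
J(176, T)/43853 = (176*(8 + √(-3 + 176)*(1 + 176*(1 + 176*(-315))))/(1 + 176*(1 + 176*(-315))))/43853 = (176*(8 + √173*(1 + 176*(1 - 55440)))/(1 + 176*(1 - 55440)))*(1/43853) = (176*(8 + √173*(1 + 176*(-55439)))/(1 + 176*(-55439)))*(1/43853) = (176*(8 + √173*(1 - 9757264))/(1 - 9757264))*(1/43853) = (176*(8 + √173*(-9757263))/(-9757263))*(1/43853) = (176*(-1/9757263)*(8 - 9757263*√173))*(1/43853) = (-1408/9757263 + 176*√173)*(1/43853) = -1408/427885254339 + 176*√173/43853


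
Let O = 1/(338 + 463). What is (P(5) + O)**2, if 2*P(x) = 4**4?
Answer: 10512195841/641601 ≈ 16384.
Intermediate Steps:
P(x) = 128 (P(x) = (1/2)*4**4 = (1/2)*256 = 128)
O = 1/801 ≈ 0.0012484
(P(5) + O)**2 = (128 + 1/801)**2 = (102529/801)**2 = 10512195841/641601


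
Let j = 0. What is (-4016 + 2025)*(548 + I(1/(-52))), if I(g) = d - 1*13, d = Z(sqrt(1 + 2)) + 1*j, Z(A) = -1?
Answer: -1063194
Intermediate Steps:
d = -1 (d = -1 + 1*0 = -1 + 0 = -1)
I(g) = -14 (I(g) = -1 - 1*13 = -1 - 13 = -14)
(-4016 + 2025)*(548 + I(1/(-52))) = (-4016 + 2025)*(548 - 14) = -1991*534 = -1063194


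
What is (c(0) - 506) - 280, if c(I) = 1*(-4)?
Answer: -790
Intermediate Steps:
c(I) = -4
(c(0) - 506) - 280 = (-4 - 506) - 280 = -510 - 280 = -790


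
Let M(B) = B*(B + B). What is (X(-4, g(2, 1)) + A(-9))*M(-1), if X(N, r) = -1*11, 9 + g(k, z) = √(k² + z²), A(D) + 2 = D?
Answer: -44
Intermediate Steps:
A(D) = -2 + D
M(B) = 2*B² (M(B) = B*(2*B) = 2*B²)
g(k, z) = -9 + √(k² + z²)
X(N, r) = -11
(X(-4, g(2, 1)) + A(-9))*M(-1) = (-11 + (-2 - 9))*(2*(-1)²) = (-11 - 11)*(2*1) = -22*2 = -44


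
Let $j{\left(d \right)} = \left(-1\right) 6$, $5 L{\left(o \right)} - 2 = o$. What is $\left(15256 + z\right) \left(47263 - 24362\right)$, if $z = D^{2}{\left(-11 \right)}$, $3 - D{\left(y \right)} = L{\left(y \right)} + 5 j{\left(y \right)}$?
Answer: $\frac{9427792076}{25} \approx 3.7711 \cdot 10^{8}$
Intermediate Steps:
$L{\left(o \right)} = \frac{2}{5} + \frac{o}{5}$
$j{\left(d \right)} = -6$
$D{\left(y \right)} = \frac{163}{5} - \frac{y}{5}$ ($D{\left(y \right)} = 3 - \left(\left(\frac{2}{5} + \frac{y}{5}\right) + 5 \left(-6\right)\right) = 3 - \left(\left(\frac{2}{5} + \frac{y}{5}\right) - 30\right) = 3 - \left(- \frac{148}{5} + \frac{y}{5}\right) = \frac{163}{5} - \frac{y}{5}$)
$z = \frac{30276}{25}$ ($z = \left(\frac{163}{5} - - \frac{11}{5}\right)^{2} = \left(\frac{163}{5} + \frac{11}{5}\right)^{2} = \left(\frac{174}{5}\right)^{2} = \frac{30276}{25} \approx 1211.0$)
$\left(15256 + z\right) \left(47263 - 24362\right) = \left(15256 + \frac{30276}{25}\right) \left(47263 - 24362\right) = \frac{411676}{25} \cdot 22901 = \frac{9427792076}{25}$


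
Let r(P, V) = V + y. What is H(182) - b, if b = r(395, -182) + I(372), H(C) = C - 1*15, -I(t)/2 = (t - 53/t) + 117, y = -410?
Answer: 323029/186 ≈ 1736.7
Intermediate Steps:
I(t) = -234 - 2*t + 106/t (I(t) = -2*((t - 53/t) + 117) = -2*(117 + t - 53/t) = -234 - 2*t + 106/t)
H(C) = -15 + C (H(C) = C - 15 = -15 + C)
r(P, V) = -410 + V (r(P, V) = V - 410 = -410 + V)
b = -291967/186 (b = (-410 - 182) + (-234 - 2*372 + 106/372) = -592 + (-234 - 744 + 106*(1/372)) = -592 + (-234 - 744 + 53/186) = -592 - 181855/186 = -291967/186 ≈ -1569.7)
H(182) - b = (-15 + 182) - 1*(-291967/186) = 167 + 291967/186 = 323029/186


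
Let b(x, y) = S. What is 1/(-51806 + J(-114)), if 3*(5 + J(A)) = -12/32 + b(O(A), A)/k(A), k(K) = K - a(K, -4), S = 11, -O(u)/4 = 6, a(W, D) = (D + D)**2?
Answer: -2136/110668607 ≈ -1.9301e-5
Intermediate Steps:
a(W, D) = 4*D**2 (a(W, D) = (2*D)**2 = 4*D**2)
O(u) = -24 (O(u) = -4*6 = -24)
b(x, y) = 11
k(K) = -64 + K (k(K) = K - 4*(-4)**2 = K - 4*16 = K - 1*64 = K - 64 = -64 + K)
J(A) = -41/8 + 11/(3*(-64 + A)) (J(A) = -5 + (-12/32 + 11/(-64 + A))/3 = -5 + (-12*1/32 + 11/(-64 + A))/3 = -5 + (-3/8 + 11/(-64 + A))/3 = -5 + (-1/8 + 11/(3*(-64 + A))) = -41/8 + 11/(3*(-64 + A)))
1/(-51806 + J(-114)) = 1/(-51806 + (7960 - 123*(-114))/(24*(-64 - 114))) = 1/(-51806 + (1/24)*(7960 + 14022)/(-178)) = 1/(-51806 + (1/24)*(-1/178)*21982) = 1/(-51806 - 10991/2136) = 1/(-110668607/2136) = -2136/110668607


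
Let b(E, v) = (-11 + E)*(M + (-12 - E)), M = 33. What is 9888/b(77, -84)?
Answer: -206/77 ≈ -2.6753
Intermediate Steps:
b(E, v) = (-11 + E)*(21 - E) (b(E, v) = (-11 + E)*(33 + (-12 - E)) = (-11 + E)*(21 - E))
9888/b(77, -84) = 9888/(-231 - 1*77² + 32*77) = 9888/(-231 - 1*5929 + 2464) = 9888/(-231 - 5929 + 2464) = 9888/(-3696) = 9888*(-1/3696) = -206/77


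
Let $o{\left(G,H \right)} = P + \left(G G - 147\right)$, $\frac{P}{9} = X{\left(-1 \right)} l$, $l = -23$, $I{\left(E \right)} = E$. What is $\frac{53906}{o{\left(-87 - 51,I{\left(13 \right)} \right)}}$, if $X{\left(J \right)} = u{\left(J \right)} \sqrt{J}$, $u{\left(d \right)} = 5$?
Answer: $\frac{169776947}{59694639} + \frac{3099595 i}{19898213} \approx 2.8441 + 0.15577 i$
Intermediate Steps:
$X{\left(J \right)} = 5 \sqrt{J}$
$P = - 1035 i$ ($P = 9 \cdot 5 \sqrt{-1} \left(-23\right) = 9 \cdot 5 i \left(-23\right) = 9 \left(- 115 i\right) = - 1035 i \approx - 1035.0 i$)
$o{\left(G,H \right)} = -147 + G^{2} - 1035 i$ ($o{\left(G,H \right)} = - 1035 i + \left(G G - 147\right) = - 1035 i + \left(G^{2} - 147\right) = - 1035 i + \left(-147 + G^{2}\right) = -147 + G^{2} - 1035 i$)
$\frac{53906}{o{\left(-87 - 51,I{\left(13 \right)} \right)}} = \frac{53906}{-147 + \left(-87 - 51\right)^{2} - 1035 i} = \frac{53906}{-147 + \left(-138\right)^{2} - 1035 i} = \frac{53906}{-147 + 19044 - 1035 i} = \frac{53906}{18897 - 1035 i} = 53906 \frac{18897 + 1035 i}{358167834} = \frac{26953 \left(18897 + 1035 i\right)}{179083917}$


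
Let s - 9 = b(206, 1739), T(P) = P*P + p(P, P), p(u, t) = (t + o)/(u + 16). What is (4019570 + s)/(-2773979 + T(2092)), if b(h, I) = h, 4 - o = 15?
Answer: 8473706780/3378040461 ≈ 2.5085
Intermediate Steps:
o = -11 (o = 4 - 1*15 = 4 - 15 = -11)
p(u, t) = (-11 + t)/(16 + u) (p(u, t) = (t - 11)/(u + 16) = (-11 + t)/(16 + u))
T(P) = P² + (-11 + P)/(16 + P) (T(P) = P*P + (-11 + P)/(16 + P) = P² + (-11 + P)/(16 + P))
s = 215 (s = 9 + 206 = 215)
(4019570 + s)/(-2773979 + T(2092)) = (4019570 + 215)/(-2773979 + (-11 + 2092 + 2092²*(16 + 2092))/(16 + 2092)) = 4019785/(-2773979 + (-11 + 2092 + 4376464*2108)/2108) = 4019785/(-2773979 + (-11 + 2092 + 9225586112)/2108) = 4019785/(-2773979 + (1/2108)*9225588193) = 4019785/(-2773979 + 9225588193/2108) = 4019785/(3378040461/2108) = 4019785*(2108/3378040461) = 8473706780/3378040461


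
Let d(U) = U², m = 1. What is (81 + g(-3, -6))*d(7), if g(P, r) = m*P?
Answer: 3822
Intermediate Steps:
g(P, r) = P (g(P, r) = 1*P = P)
(81 + g(-3, -6))*d(7) = (81 - 3)*7² = 78*49 = 3822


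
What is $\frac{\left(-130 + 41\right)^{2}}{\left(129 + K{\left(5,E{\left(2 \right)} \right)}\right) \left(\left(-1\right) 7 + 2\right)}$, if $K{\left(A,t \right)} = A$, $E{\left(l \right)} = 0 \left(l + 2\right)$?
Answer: $- \frac{7921}{670} \approx -11.822$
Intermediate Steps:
$E{\left(l \right)} = 0$ ($E{\left(l \right)} = 0 \left(2 + l\right) = 0$)
$\frac{\left(-130 + 41\right)^{2}}{\left(129 + K{\left(5,E{\left(2 \right)} \right)}\right) \left(\left(-1\right) 7 + 2\right)} = \frac{\left(-130 + 41\right)^{2}}{\left(129 + 5\right) \left(\left(-1\right) 7 + 2\right)} = \frac{\left(-89\right)^{2}}{134 \left(-7 + 2\right)} = \frac{7921}{134 \left(-5\right)} = \frac{7921}{-670} = 7921 \left(- \frac{1}{670}\right) = - \frac{7921}{670}$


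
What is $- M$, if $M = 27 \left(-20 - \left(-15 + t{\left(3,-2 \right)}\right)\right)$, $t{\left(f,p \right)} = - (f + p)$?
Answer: $108$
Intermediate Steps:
$t{\left(f,p \right)} = - f - p$
$M = -108$ ($M = 27 \left(-20 - \left(-15 - 3 + 2\right)\right) = 27 \left(-20 + \left(15 - \left(-3 + 2\right)\right)\right) = 27 \left(-20 + \left(15 - -1\right)\right) = 27 \left(-20 + \left(15 + 1\right)\right) = 27 \left(-20 + 16\right) = 27 \left(-4\right) = -108$)
$- M = \left(-1\right) \left(-108\right) = 108$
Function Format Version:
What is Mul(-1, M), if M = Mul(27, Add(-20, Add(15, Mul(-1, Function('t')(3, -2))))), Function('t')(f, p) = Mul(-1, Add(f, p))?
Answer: 108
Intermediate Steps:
Function('t')(f, p) = Add(Mul(-1, f), Mul(-1, p))
M = -108 (M = Mul(27, Add(-20, Add(15, Mul(-1, Add(Mul(-1, 3), Mul(-1, -2)))))) = Mul(27, Add(-20, Add(15, Mul(-1, Add(-3, 2))))) = Mul(27, Add(-20, Add(15, Mul(-1, -1)))) = Mul(27, Add(-20, Add(15, 1))) = Mul(27, Add(-20, 16)) = Mul(27, -4) = -108)
Mul(-1, M) = Mul(-1, -108) = 108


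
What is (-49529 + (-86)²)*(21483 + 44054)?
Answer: -2761270421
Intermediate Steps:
(-49529 + (-86)²)*(21483 + 44054) = (-49529 + 7396)*65537 = -42133*65537 = -2761270421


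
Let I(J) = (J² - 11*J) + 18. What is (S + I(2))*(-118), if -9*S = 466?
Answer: 54988/9 ≈ 6109.8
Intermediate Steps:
S = -466/9 (S = -⅑*466 = -466/9 ≈ -51.778)
I(J) = 18 + J² - 11*J
(S + I(2))*(-118) = (-466/9 + (18 + 2² - 11*2))*(-118) = (-466/9 + (18 + 4 - 22))*(-118) = (-466/9 + 0)*(-118) = -466/9*(-118) = 54988/9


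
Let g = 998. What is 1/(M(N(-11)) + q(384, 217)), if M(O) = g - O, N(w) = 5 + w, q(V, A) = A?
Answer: 1/1221 ≈ 0.00081900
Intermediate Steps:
M(O) = 998 - O
1/(M(N(-11)) + q(384, 217)) = 1/((998 - (5 - 11)) + 217) = 1/((998 - 1*(-6)) + 217) = 1/((998 + 6) + 217) = 1/(1004 + 217) = 1/1221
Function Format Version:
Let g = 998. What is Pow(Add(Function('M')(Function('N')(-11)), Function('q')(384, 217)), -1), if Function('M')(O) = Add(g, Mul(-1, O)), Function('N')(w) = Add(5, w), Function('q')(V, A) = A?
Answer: Rational(1, 1221) ≈ 0.00081900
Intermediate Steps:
Function('M')(O) = Add(998, Mul(-1, O))
Pow(Add(Function('M')(Function('N')(-11)), Function('q')(384, 217)), -1) = Pow(Add(Add(998, Mul(-1, Add(5, -11))), 217), -1) = Pow(Add(Add(998, Mul(-1, -6)), 217), -1) = Pow(Add(Add(998, 6), 217), -1) = Pow(Add(1004, 217), -1) = Pow(1221, -1) = Rational(1, 1221)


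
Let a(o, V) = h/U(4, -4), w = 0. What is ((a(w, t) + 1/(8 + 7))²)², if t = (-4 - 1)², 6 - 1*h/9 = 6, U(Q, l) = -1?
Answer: 1/50625 ≈ 1.9753e-5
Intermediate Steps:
h = 0 (h = 54 - 9*6 = 54 - 54 = 0)
t = 25 (t = (-5)² = 25)
a(o, V) = 0 (a(o, V) = 0/(-1) = 0*(-1) = 0)
((a(w, t) + 1/(8 + 7))²)² = ((0 + 1/(8 + 7))²)² = ((0 + 1/15)²)² = ((1/15)²)² = (1/225)² = 1/50625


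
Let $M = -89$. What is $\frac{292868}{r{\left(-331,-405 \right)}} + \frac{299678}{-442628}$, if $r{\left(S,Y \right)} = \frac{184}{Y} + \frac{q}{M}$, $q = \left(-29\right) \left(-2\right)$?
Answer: $- \frac{1168145535919207}{4411451962} \approx -2.648 \cdot 10^{5}$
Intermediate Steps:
$q = 58$
$r{\left(S,Y \right)} = - \frac{58}{89} + \frac{184}{Y}$ ($r{\left(S,Y \right)} = \frac{184}{Y} + \frac{58}{-89} = \frac{184}{Y} + 58 \left(- \frac{1}{89}\right) = \frac{184}{Y} - \frac{58}{89} = - \frac{58}{89} + \frac{184}{Y}$)
$\frac{292868}{r{\left(-331,-405 \right)}} + \frac{299678}{-442628} = \frac{292868}{- \frac{58}{89} + \frac{184}{-405}} + \frac{299678}{-442628} = \frac{292868}{- \frac{58}{89} + 184 \left(- \frac{1}{405}\right)} + 299678 \left(- \frac{1}{442628}\right) = \frac{292868}{- \frac{58}{89} - \frac{184}{405}} - \frac{149839}{221314} = \frac{292868}{- \frac{39866}{36045}} - \frac{149839}{221314} = 292868 \left(- \frac{36045}{39866}\right) - \frac{149839}{221314} = - \frac{5278213530}{19933} - \frac{149839}{221314} = - \frac{1168145535919207}{4411451962}$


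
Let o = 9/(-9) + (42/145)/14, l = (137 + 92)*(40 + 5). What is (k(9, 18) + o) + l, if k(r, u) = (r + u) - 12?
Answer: 1496258/145 ≈ 10319.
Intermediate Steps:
k(r, u) = -12 + r + u
l = 10305 (l = 229*45 = 10305)
o = -142/145 (o = 9*(-1/9) + (42*(1/145))*(1/14) = -1 + (42/145)*(1/14) = -1 + 3/145 = -142/145 ≈ -0.97931)
(k(9, 18) + o) + l = ((-12 + 9 + 18) - 142/145) + 10305 = (15 - 142/145) + 10305 = 2033/145 + 10305 = 1496258/145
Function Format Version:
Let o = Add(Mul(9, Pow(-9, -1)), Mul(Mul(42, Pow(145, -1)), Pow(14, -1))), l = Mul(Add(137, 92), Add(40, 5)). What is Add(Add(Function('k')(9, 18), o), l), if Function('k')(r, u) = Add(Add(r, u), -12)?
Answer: Rational(1496258, 145) ≈ 10319.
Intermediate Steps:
Function('k')(r, u) = Add(-12, r, u)
l = 10305 (l = Mul(229, 45) = 10305)
o = Rational(-142, 145) (o = Add(Mul(9, Rational(-1, 9)), Mul(Mul(42, Rational(1, 145)), Rational(1, 14))) = Add(-1, Mul(Rational(42, 145), Rational(1, 14))) = Add(-1, Rational(3, 145)) = Rational(-142, 145) ≈ -0.97931)
Add(Add(Function('k')(9, 18), o), l) = Add(Add(Add(-12, 9, 18), Rational(-142, 145)), 10305) = Add(Add(15, Rational(-142, 145)), 10305) = Add(Rational(2033, 145), 10305) = Rational(1496258, 145)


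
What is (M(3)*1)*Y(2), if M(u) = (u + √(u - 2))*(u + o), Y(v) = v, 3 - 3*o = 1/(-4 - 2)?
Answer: 292/9 ≈ 32.444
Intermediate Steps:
o = 19/18 (o = 1 - 1/(3*(-4 - 2)) = 1 - ⅓/(-6) = 1 - ⅓*(-⅙) = 1 + 1/18 = 19/18 ≈ 1.0556)
M(u) = (19/18 + u)*(u + √(-2 + u)) (M(u) = (u + √(u - 2))*(u + 19/18) = (u + √(-2 + u))*(19/18 + u) = (19/18 + u)*(u + √(-2 + u)))
(M(3)*1)*Y(2) = ((3² + (19/18)*3 + 19*√(-2 + 3)/18 + 3*√(-2 + 3))*1)*2 = ((9 + 19/6 + 19*√1/18 + 3*√1)*1)*2 = ((9 + 19/6 + (19/18)*1 + 3*1)*1)*2 = ((9 + 19/6 + 19/18 + 3)*1)*2 = ((146/9)*1)*2 = (146/9)*2 = 292/9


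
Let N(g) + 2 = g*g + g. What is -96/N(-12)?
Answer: -48/65 ≈ -0.73846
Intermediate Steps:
N(g) = -2 + g + g² (N(g) = -2 + (g*g + g) = -2 + (g² + g) = -2 + (g + g²) = -2 + g + g²)
-96/N(-12) = -96/(-2 - 12 + (-12)²) = -96/(-2 - 12 + 144) = -96/130 = -96*1/130 = -48/65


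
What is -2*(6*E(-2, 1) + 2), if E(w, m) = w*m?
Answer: 20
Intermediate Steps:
E(w, m) = m*w
-2*(6*E(-2, 1) + 2) = -2*(6*(1*(-2)) + 2) = -2*(6*(-2) + 2) = -2*(-12 + 2) = -2*(-10) = 20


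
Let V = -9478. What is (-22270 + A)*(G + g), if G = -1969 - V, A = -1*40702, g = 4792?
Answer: -774618572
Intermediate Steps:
A = -40702
G = 7509 (G = -1969 - 1*(-9478) = -1969 + 9478 = 7509)
(-22270 + A)*(G + g) = (-22270 - 40702)*(7509 + 4792) = -62972*12301 = -774618572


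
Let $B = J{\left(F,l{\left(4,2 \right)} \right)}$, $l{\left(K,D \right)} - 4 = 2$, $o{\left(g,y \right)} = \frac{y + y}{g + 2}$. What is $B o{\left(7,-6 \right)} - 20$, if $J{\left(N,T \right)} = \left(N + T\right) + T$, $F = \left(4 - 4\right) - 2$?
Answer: $- \frac{100}{3} \approx -33.333$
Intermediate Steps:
$o{\left(g,y \right)} = \frac{2 y}{2 + g}$
$l{\left(K,D \right)} = 6$ ($l{\left(K,D \right)} = 4 + 2 = 6$)
$F = -2$ ($F = 0 - 2 = -2$)
$J{\left(N,T \right)} = N + 2 T$
$B = 10$ ($B = -2 + 2 \cdot 6 = -2 + 12 = 10$)
$B o{\left(7,-6 \right)} - 20 = 10 \cdot 2 \left(-6\right) \frac{1}{2 + 7} - 20 = 10 \cdot 2 \left(-6\right) \frac{1}{9} - 20 = 10 \left(- \frac{4}{3}\right) - 20 = - \frac{40}{3} - 20 = - \frac{100}{3}$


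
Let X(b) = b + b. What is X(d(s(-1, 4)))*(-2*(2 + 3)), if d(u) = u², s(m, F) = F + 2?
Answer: -720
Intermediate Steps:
s(m, F) = 2 + F
X(b) = 2*b
X(d(s(-1, 4)))*(-2*(2 + 3)) = (2*(2 + 4)²)*(-2*(2 + 3)) = (2*6²)*(-2*5) = (2*36)*(-10) = 72*(-10) = -720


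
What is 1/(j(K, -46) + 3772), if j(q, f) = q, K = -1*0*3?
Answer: 1/3772 ≈ 0.00026511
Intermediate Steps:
K = 0 (K = 0*3 = 0)
1/(j(K, -46) + 3772) = 1/(0 + 3772) = 1/3772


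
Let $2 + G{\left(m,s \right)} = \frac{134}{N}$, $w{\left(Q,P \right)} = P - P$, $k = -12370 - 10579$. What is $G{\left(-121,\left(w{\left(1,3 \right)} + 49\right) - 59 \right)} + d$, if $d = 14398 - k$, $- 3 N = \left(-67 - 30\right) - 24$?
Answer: $\frac{4519147}{121} \approx 37348.0$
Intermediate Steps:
$N = \frac{121}{3}$ ($N = - \frac{\left(-67 - 30\right) - 24}{3} = - \frac{-97 - 24}{3} = \left(- \frac{1}{3}\right) \left(-121\right) = \frac{121}{3} \approx 40.333$)
$k = -22949$ ($k = -12370 - 10579 = -22949$)
$w{\left(Q,P \right)} = 0$
$G{\left(m,s \right)} = \frac{160}{121}$ ($G{\left(m,s \right)} = -2 + \frac{134}{\frac{121}{3}} = -2 + 134 \cdot \frac{3}{121} = -2 + \frac{402}{121} = \frac{160}{121}$)
$d = 37347$ ($d = 14398 - -22949 = 14398 + 22949 = 37347$)
$G{\left(-121,\left(w{\left(1,3 \right)} + 49\right) - 59 \right)} + d = \frac{160}{121} + 37347 = \frac{4519147}{121}$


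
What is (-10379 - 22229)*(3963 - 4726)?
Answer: 24879904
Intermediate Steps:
(-10379 - 22229)*(3963 - 4726) = -32608*(-763) = 24879904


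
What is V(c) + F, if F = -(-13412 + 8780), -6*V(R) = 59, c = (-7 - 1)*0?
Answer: 27733/6 ≈ 4622.2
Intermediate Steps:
c = 0 (c = -8*0 = 0)
V(R) = -59/6 (V(R) = -⅙*59 = -59/6)
F = 4632 (F = -1*(-4632) = 4632)
V(c) + F = -59/6 + 4632 = 27733/6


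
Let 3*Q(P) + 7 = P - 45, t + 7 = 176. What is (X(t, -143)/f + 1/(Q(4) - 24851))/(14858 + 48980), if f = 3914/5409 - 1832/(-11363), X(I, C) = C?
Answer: -16812263019169/6640962390140940 ≈ -0.0025316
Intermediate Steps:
t = 169 (t = -7 + 176 = 169)
f = 54384070/61462467 (f = 3914*(1/5409) - 1832*(-1/11363) = 3914/5409 + 1832/11363 = 54384070/61462467 ≈ 0.88483)
Q(P) = -52/3 + P/3 (Q(P) = -7/3 + (P - 45)/3 = -7/3 + (-45 + P)/3 = -7/3 + (-15 + P/3) = -52/3 + P/3)
(X(t, -143)/f + 1/(Q(4) - 24851))/(14858 + 48980) = (-143/54384070/61462467 + 1/((-52/3 + (⅓)*4) - 24851))/(14858 + 48980) = (-143*61462467/54384070 + 1/((-52/3 + 4/3) - 24851))/63838 = (-676087137/4183390 + 1/(-16 - 24851))*(1/63838) = (-676087137/4183390 + 1/(-24867))*(1/63838) = (-676087137/4183390 - 1/24867)*(1/63838) = -16812263019169/104028359130*1/63838 = -16812263019169/6640962390140940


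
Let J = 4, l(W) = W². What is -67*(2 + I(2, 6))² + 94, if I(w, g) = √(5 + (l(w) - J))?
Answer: -509 - 268*√5 ≈ -1108.3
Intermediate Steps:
I(w, g) = √(1 + w²) (I(w, g) = √(5 + (w² - 1*4)) = √(5 + (w² - 4)) = √(5 + (-4 + w²)) = √(1 + w²))
-67*(2 + I(2, 6))² + 94 = -67*(2 + √(1 + 2²))² + 94 = -67*(2 + √(1 + 4))² + 94 = -67*(2 + √5)² + 94 = 94 - 67*(2 + √5)²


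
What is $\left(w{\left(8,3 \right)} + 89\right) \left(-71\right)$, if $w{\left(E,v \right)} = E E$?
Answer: $-10863$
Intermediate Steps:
$w{\left(E,v \right)} = E^{2}$
$\left(w{\left(8,3 \right)} + 89\right) \left(-71\right) = \left(8^{2} + 89\right) \left(-71\right) = \left(64 + 89\right) \left(-71\right) = 153 \left(-71\right) = -10863$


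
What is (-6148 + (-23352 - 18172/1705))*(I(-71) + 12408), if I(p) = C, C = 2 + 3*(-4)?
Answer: -56710336496/155 ≈ -3.6587e+8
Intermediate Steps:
C = -10 (C = 2 - 12 = -10)
I(p) = -10
(-6148 + (-23352 - 18172/1705))*(I(-71) + 12408) = (-6148 + (-23352 - 18172/1705))*(-10 + 12408) = (-6148 + (-23352 - 18172*1/1705))*12398 = (-6148 + (-23352 - 1652/155))*12398 = (-6148 - 3621212/155)*12398 = -4574152/155*12398 = -56710336496/155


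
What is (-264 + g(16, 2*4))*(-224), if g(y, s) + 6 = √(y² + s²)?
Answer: 60480 - 1792*√5 ≈ 56473.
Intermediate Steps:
g(y, s) = -6 + √(s² + y²) (g(y, s) = -6 + √(y² + s²) = -6 + √(s² + y²))
(-264 + g(16, 2*4))*(-224) = (-264 + (-6 + √((2*4)² + 16²)))*(-224) = (-264 + (-6 + √(8² + 256)))*(-224) = (-264 + (-6 + √(64 + 256)))*(-224) = (-264 + (-6 + √320))*(-224) = (-264 + (-6 + 8*√5))*(-224) = (-270 + 8*√5)*(-224) = 60480 - 1792*√5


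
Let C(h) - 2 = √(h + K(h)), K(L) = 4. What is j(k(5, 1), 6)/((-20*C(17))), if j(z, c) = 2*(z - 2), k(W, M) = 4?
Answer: 2/85 - √21/85 ≈ -0.030383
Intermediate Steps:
C(h) = 2 + √(4 + h) (C(h) = 2 + √(h + 4) = 2 + √(4 + h))
j(z, c) = -4 + 2*z (j(z, c) = 2*(-2 + z) = -4 + 2*z)
j(k(5, 1), 6)/((-20*C(17))) = (-4 + 2*4)/((-20*(2 + √(4 + 17)))) = (-4 + 8)/((-20*(2 + √21))) = 4/(-40 - 20*√21)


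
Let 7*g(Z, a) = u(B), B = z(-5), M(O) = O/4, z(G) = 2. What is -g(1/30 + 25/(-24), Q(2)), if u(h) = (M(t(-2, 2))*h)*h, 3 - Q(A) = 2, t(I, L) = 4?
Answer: -4/7 ≈ -0.57143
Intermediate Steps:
M(O) = O/4 (M(O) = O*(¼) = O/4)
Q(A) = 1 (Q(A) = 3 - 1*2 = 3 - 2 = 1)
B = 2
u(h) = h² (u(h) = (((¼)*4)*h)*h = (1*h)*h = h*h = h²)
g(Z, a) = 4/7 (g(Z, a) = (⅐)*2² = (⅐)*4 = 4/7)
-g(1/30 + 25/(-24), Q(2)) = -1*4/7 = -4/7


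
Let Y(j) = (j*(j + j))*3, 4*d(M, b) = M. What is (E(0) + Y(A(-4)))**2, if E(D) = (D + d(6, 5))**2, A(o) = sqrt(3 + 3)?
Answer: 23409/16 ≈ 1463.1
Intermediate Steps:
A(o) = sqrt(6)
d(M, b) = M/4
E(D) = (3/2 + D)**2 (E(D) = (D + (1/4)*6)**2 = (D + 3/2)**2 = (3/2 + D)**2)
Y(j) = 6*j**2 (Y(j) = (j*(2*j))*3 = (2*j**2)*3 = 6*j**2)
(E(0) + Y(A(-4)))**2 = ((3 + 2*0)**2/4 + 6*(sqrt(6))**2)**2 = ((3 + 0)**2/4 + 6*6)**2 = ((1/4)*3**2 + 36)**2 = ((1/4)*9 + 36)**2 = (9/4 + 36)**2 = (153/4)**2 = 23409/16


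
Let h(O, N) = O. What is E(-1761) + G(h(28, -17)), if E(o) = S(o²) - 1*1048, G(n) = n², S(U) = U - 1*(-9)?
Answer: 3100866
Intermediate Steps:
S(U) = 9 + U (S(U) = U + 9 = 9 + U)
E(o) = -1039 + o² (E(o) = (9 + o²) - 1*1048 = (9 + o²) - 1048 = -1039 + o²)
E(-1761) + G(h(28, -17)) = (-1039 + (-1761)²) + 28² = (-1039 + 3101121) + 784 = 3100082 + 784 = 3100866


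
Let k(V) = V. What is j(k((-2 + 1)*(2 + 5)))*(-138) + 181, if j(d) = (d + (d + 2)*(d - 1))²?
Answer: -150101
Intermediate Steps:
j(d) = (d + (-1 + d)*(2 + d))² (j(d) = (d + (2 + d)*(-1 + d))² = (d + (-1 + d)*(2 + d))²)
j(k((-2 + 1)*(2 + 5)))*(-138) + 181 = (-2 + ((-2 + 1)*(2 + 5))² + 2*((-2 + 1)*(2 + 5)))²*(-138) + 181 = (-2 + (-1*7)² + 2*(-1*7))²*(-138) + 181 = (-2 + (-7)² + 2*(-7))²*(-138) + 181 = (-2 + 49 - 14)²*(-138) + 181 = 33²*(-138) + 181 = 1089*(-138) + 181 = -150282 + 181 = -150101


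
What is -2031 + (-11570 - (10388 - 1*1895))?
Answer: -22094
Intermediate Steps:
-2031 + (-11570 - (10388 - 1*1895)) = -2031 + (-11570 - (10388 - 1895)) = -2031 + (-11570 - 1*8493) = -2031 + (-11570 - 8493) = -2031 - 20063 = -22094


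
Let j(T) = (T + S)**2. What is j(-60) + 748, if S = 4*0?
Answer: 4348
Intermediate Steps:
S = 0
j(T) = T**2 (j(T) = (T + 0)**2 = T**2)
j(-60) + 748 = (-60)**2 + 748 = 3600 + 748 = 4348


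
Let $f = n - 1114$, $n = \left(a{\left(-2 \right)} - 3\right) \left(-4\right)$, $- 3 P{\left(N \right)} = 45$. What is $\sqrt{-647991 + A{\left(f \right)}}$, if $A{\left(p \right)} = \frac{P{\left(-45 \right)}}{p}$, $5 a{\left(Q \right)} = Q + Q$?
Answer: $\frac{i \sqrt{19558983259626}}{5494} \approx 804.98 i$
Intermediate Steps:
$a{\left(Q \right)} = \frac{2 Q}{5}$ ($a{\left(Q \right)} = \frac{Q + Q}{5} = \frac{2 Q}{5}$)
$P{\left(N \right)} = -15$ ($P{\left(N \right)} = \left(- \frac{1}{3}\right) 45 = -15$)
$n = \frac{76}{5}$ ($n = \left(\frac{2}{5} \left(-2\right) - 3\right) \left(-4\right) = \left(- \frac{4}{5} - 3\right) \left(-4\right) = \left(- \frac{19}{5}\right) \left(-4\right) = \frac{76}{5} \approx 15.2$)
$f = - \frac{5494}{5}$ ($f = \frac{76}{5} - 1114 = - \frac{5494}{5} \approx -1098.8$)
$A{\left(p \right)} = - \frac{15}{p}$
$\sqrt{-647991 + A{\left(f \right)}} = \sqrt{-647991 - \frac{15}{- \frac{5494}{5}}} = \sqrt{-647991 - - \frac{75}{5494}} = \sqrt{-647991 + \frac{75}{5494}} = \sqrt{- \frac{3560062479}{5494}} = \frac{i \sqrt{19558983259626}}{5494}$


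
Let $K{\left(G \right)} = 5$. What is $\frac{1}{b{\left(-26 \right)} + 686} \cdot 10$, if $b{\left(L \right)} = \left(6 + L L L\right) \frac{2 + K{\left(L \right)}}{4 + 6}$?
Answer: $- \frac{10}{11613} \approx -0.0008611$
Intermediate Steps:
$b{\left(L \right)} = \frac{21}{5} + \frac{7 L^{3}}{10}$ ($b{\left(L \right)} = \left(6 + L L L\right) \frac{2 + 5}{4 + 6} = \left(6 + L^{2} L\right) \frac{7}{10} = \left(6 + L^{3}\right) 7 \cdot \frac{1}{10} = \left(6 + L^{3}\right) \frac{7}{10} = \frac{21}{5} + \frac{7 L^{3}}{10}$)
$\frac{1}{b{\left(-26 \right)} + 686} \cdot 10 = \frac{1}{\left(\frac{21}{5} + \frac{7 \left(-26\right)^{3}}{10}\right) + 686} \cdot 10 = \frac{1}{\left(\frac{21}{5} + \frac{7}{10} \left(-17576\right)\right) + 686} \cdot 10 = \frac{1}{\left(\frac{21}{5} - \frac{61516}{5}\right) + 686} \cdot 10 = \frac{1}{-12299 + 686} \cdot 10 = \frac{1}{-11613} \cdot 10 = \left(- \frac{1}{11613}\right) 10 = - \frac{10}{11613}$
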